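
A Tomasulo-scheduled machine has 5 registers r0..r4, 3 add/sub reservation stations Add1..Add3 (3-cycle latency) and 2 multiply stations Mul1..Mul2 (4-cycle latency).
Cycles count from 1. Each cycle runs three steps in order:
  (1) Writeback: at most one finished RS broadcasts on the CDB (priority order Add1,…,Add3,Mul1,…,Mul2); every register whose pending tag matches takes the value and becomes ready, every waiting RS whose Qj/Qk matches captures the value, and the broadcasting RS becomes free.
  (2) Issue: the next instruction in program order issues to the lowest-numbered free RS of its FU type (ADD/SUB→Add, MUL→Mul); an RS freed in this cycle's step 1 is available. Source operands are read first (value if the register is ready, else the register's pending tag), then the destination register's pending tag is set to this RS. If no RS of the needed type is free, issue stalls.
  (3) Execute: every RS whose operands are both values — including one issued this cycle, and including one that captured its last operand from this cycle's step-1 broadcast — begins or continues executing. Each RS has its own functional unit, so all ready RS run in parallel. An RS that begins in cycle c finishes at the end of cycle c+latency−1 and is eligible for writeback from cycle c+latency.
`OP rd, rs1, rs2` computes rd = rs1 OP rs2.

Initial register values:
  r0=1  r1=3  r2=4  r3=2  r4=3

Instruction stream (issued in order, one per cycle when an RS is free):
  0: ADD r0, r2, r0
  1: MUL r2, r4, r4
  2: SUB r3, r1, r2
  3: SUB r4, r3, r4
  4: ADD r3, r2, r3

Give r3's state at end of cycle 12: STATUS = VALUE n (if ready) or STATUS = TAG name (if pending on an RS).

STATUS = TAG Add3

c1: issue ADD r0<-Add1 | r0:Add1,r1:3,r2:4,r3:2,r4:3
c2: issue MUL r2<-Mul1 | r0:Add1,r1:3,r2:Mul1,r3:2,r4:3
c3: issue SUB r3<-Add2 | r0:Add1,r1:3,r2:Mul1,r3:Add2,r4:3
c4: CDB Add1=5; issue SUB r4<-Add1 | r0:5,r1:3,r2:Mul1,r3:Add2,r4:Add1
c5: issue ADD r3<-Add3 | r0:5,r1:3,r2:Mul1,r3:Add3,r4:Add1
c6: CDB Mul1=9 | r0:5,r1:3,r2:9,r3:Add3,r4:Add1
c7: - | r0:5,r1:3,r2:9,r3:Add3,r4:Add1
c8: - | r0:5,r1:3,r2:9,r3:Add3,r4:Add1
c9: CDB Add2=-6 | r0:5,r1:3,r2:9,r3:Add3,r4:Add1
c10: - | r0:5,r1:3,r2:9,r3:Add3,r4:Add1
c11: - | r0:5,r1:3,r2:9,r3:Add3,r4:Add1
c12: CDB Add1=-9 | r0:5,r1:3,r2:9,r3:Add3,r4:-9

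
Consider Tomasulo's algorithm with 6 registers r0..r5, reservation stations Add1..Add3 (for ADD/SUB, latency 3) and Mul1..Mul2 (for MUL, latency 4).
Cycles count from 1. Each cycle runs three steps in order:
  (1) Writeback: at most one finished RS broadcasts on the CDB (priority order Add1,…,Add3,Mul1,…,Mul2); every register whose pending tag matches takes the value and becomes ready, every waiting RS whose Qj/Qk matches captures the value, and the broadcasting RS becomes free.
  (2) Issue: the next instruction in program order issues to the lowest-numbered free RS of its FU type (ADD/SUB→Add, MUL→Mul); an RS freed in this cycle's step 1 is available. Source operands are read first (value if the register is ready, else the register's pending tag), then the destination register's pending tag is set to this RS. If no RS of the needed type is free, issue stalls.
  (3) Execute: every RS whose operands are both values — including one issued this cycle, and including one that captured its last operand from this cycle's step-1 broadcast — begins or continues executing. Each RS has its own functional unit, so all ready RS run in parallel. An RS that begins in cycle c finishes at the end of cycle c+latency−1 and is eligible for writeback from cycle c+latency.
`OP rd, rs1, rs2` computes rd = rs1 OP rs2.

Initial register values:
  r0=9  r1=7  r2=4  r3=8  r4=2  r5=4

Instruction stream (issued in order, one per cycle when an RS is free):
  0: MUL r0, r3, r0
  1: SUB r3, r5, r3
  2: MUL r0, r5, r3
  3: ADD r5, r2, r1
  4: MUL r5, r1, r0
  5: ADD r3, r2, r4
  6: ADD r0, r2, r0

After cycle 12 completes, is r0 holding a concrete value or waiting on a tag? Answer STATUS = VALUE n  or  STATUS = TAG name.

cycle 1: issue MUL r0<-Mul1 // r0:Mul1,r1:7,r2:4,r3:8,r4:2,r5:4
cycle 2: issue SUB r3<-Add1 // r0:Mul1,r1:7,r2:4,r3:Add1,r4:2,r5:4
cycle 3: issue MUL r0<-Mul2 // r0:Mul2,r1:7,r2:4,r3:Add1,r4:2,r5:4
cycle 4: issue ADD r5<-Add2 // r0:Mul2,r1:7,r2:4,r3:Add1,r4:2,r5:Add2
cycle 5: CDB Add1=-4; stall // r0:Mul2,r1:7,r2:4,r3:-4,r4:2,r5:Add2
cycle 6: CDB Mul1=72; issue MUL r5<-Mul1 // r0:Mul2,r1:7,r2:4,r3:-4,r4:2,r5:Mul1
cycle 7: CDB Add2=11; issue ADD r3<-Add1 // r0:Mul2,r1:7,r2:4,r3:Add1,r4:2,r5:Mul1
cycle 8: issue ADD r0<-Add2 // r0:Add2,r1:7,r2:4,r3:Add1,r4:2,r5:Mul1
cycle 9: CDB Mul2=-16 // r0:Add2,r1:7,r2:4,r3:Add1,r4:2,r5:Mul1
cycle 10: CDB Add1=6 // r0:Add2,r1:7,r2:4,r3:6,r4:2,r5:Mul1
cycle 11: - // r0:Add2,r1:7,r2:4,r3:6,r4:2,r5:Mul1
cycle 12: CDB Add2=-12 // r0:-12,r1:7,r2:4,r3:6,r4:2,r5:Mul1

STATUS = VALUE -12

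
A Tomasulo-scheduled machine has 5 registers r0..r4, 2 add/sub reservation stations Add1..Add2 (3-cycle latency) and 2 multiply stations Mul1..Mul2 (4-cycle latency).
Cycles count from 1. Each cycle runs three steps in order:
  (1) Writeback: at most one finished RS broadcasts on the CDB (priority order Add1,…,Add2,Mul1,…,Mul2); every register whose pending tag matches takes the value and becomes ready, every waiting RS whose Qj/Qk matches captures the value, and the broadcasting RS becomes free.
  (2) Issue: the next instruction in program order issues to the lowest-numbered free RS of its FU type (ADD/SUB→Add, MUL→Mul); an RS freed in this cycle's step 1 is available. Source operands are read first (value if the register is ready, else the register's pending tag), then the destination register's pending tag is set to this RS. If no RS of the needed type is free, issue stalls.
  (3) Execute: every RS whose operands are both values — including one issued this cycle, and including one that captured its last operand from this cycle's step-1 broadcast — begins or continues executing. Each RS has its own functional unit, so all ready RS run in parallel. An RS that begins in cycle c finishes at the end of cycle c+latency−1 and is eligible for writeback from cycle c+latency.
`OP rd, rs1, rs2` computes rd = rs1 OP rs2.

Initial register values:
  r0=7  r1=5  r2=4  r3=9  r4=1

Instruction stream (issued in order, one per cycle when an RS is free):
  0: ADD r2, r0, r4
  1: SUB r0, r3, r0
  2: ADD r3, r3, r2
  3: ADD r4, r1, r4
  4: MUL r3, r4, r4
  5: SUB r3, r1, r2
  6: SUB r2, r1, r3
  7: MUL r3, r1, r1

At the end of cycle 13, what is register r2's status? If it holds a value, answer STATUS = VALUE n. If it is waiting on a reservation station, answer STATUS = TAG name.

STATUS = VALUE 8

cycle 1: issue ADD r2<-Add1 // r0:7,r1:5,r2:Add1,r3:9,r4:1
cycle 2: issue SUB r0<-Add2 // r0:Add2,r1:5,r2:Add1,r3:9,r4:1
cycle 3: stall // r0:Add2,r1:5,r2:Add1,r3:9,r4:1
cycle 4: CDB Add1=8; issue ADD r3<-Add1 // r0:Add2,r1:5,r2:8,r3:Add1,r4:1
cycle 5: CDB Add2=2; issue ADD r4<-Add2 // r0:2,r1:5,r2:8,r3:Add1,r4:Add2
cycle 6: issue MUL r3<-Mul1 // r0:2,r1:5,r2:8,r3:Mul1,r4:Add2
cycle 7: CDB Add1=17; issue SUB r3<-Add1 // r0:2,r1:5,r2:8,r3:Add1,r4:Add2
cycle 8: CDB Add2=6; issue SUB r2<-Add2 // r0:2,r1:5,r2:Add2,r3:Add1,r4:6
cycle 9: issue MUL r3<-Mul2 // r0:2,r1:5,r2:Add2,r3:Mul2,r4:6
cycle 10: CDB Add1=-3 // r0:2,r1:5,r2:Add2,r3:Mul2,r4:6
cycle 11: - // r0:2,r1:5,r2:Add2,r3:Mul2,r4:6
cycle 12: CDB Mul1=36 // r0:2,r1:5,r2:Add2,r3:Mul2,r4:6
cycle 13: CDB Add2=8 // r0:2,r1:5,r2:8,r3:Mul2,r4:6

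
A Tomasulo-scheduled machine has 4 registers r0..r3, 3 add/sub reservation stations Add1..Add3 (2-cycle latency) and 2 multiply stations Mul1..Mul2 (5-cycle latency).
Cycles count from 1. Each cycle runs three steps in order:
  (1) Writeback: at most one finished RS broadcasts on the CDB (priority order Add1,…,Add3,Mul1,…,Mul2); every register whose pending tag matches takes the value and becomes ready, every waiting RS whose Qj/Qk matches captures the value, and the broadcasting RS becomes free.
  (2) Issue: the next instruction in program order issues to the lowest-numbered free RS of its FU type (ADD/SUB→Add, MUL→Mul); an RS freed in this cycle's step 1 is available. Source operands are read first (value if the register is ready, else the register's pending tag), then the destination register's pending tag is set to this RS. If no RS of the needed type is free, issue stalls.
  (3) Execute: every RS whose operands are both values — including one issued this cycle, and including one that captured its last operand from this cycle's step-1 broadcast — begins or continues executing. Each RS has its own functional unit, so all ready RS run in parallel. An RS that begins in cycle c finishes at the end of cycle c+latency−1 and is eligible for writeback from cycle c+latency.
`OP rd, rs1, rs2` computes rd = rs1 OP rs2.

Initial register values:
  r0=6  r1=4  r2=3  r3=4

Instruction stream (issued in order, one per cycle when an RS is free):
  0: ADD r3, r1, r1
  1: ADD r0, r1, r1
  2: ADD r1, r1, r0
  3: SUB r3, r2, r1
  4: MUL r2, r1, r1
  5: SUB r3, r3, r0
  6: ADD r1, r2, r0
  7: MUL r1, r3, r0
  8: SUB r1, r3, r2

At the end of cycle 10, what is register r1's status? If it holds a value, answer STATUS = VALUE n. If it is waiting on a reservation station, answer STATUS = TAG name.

  c1: issue ADD r3<-Add1  regs: r0:6,r1:4,r2:3,r3:Add1
  c2: issue ADD r0<-Add2  regs: r0:Add2,r1:4,r2:3,r3:Add1
  c3: CDB Add1=8; issue ADD r1<-Add1  regs: r0:Add2,r1:Add1,r2:3,r3:8
  c4: CDB Add2=8; issue SUB r3<-Add2  regs: r0:8,r1:Add1,r2:3,r3:Add2
  c5: issue MUL r2<-Mul1  regs: r0:8,r1:Add1,r2:Mul1,r3:Add2
  c6: CDB Add1=12; issue SUB r3<-Add1  regs: r0:8,r1:12,r2:Mul1,r3:Add1
  c7: issue ADD r1<-Add3  regs: r0:8,r1:Add3,r2:Mul1,r3:Add1
  c8: CDB Add2=-9; issue MUL r1<-Mul2  regs: r0:8,r1:Mul2,r2:Mul1,r3:Add1
  c9: issue SUB r1<-Add2  regs: r0:8,r1:Add2,r2:Mul1,r3:Add1
  c10: CDB Add1=-17  regs: r0:8,r1:Add2,r2:Mul1,r3:-17

STATUS = TAG Add2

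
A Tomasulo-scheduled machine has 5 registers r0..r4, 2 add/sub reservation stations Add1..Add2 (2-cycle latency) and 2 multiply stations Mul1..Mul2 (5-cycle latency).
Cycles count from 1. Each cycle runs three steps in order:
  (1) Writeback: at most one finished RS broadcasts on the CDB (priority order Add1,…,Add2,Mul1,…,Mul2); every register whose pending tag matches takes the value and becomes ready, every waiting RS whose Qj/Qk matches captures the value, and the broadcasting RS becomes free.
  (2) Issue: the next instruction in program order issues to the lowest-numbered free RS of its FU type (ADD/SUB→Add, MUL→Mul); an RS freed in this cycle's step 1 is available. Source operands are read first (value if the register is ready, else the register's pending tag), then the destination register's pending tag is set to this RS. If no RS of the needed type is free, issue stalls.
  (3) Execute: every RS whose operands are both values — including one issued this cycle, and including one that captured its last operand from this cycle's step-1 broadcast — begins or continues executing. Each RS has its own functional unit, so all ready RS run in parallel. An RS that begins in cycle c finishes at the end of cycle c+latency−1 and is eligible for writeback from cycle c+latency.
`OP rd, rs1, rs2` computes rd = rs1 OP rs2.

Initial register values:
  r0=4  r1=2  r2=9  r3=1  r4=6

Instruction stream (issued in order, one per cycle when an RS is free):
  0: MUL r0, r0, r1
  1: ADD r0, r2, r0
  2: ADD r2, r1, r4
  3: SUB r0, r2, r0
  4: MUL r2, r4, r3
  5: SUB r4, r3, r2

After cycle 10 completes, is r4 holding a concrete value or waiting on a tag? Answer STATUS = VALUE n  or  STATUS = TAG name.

STATUS = TAG Add1

cycle 1: issue MUL r0<-Mul1 // r0:Mul1,r1:2,r2:9,r3:1,r4:6
cycle 2: issue ADD r0<-Add1 // r0:Add1,r1:2,r2:9,r3:1,r4:6
cycle 3: issue ADD r2<-Add2 // r0:Add1,r1:2,r2:Add2,r3:1,r4:6
cycle 4: stall // r0:Add1,r1:2,r2:Add2,r3:1,r4:6
cycle 5: CDB Add2=8; issue SUB r0<-Add2 // r0:Add2,r1:2,r2:8,r3:1,r4:6
cycle 6: CDB Mul1=8; issue MUL r2<-Mul1 // r0:Add2,r1:2,r2:Mul1,r3:1,r4:6
cycle 7: stall // r0:Add2,r1:2,r2:Mul1,r3:1,r4:6
cycle 8: CDB Add1=17; issue SUB r4<-Add1 // r0:Add2,r1:2,r2:Mul1,r3:1,r4:Add1
cycle 9: - // r0:Add2,r1:2,r2:Mul1,r3:1,r4:Add1
cycle 10: CDB Add2=-9 // r0:-9,r1:2,r2:Mul1,r3:1,r4:Add1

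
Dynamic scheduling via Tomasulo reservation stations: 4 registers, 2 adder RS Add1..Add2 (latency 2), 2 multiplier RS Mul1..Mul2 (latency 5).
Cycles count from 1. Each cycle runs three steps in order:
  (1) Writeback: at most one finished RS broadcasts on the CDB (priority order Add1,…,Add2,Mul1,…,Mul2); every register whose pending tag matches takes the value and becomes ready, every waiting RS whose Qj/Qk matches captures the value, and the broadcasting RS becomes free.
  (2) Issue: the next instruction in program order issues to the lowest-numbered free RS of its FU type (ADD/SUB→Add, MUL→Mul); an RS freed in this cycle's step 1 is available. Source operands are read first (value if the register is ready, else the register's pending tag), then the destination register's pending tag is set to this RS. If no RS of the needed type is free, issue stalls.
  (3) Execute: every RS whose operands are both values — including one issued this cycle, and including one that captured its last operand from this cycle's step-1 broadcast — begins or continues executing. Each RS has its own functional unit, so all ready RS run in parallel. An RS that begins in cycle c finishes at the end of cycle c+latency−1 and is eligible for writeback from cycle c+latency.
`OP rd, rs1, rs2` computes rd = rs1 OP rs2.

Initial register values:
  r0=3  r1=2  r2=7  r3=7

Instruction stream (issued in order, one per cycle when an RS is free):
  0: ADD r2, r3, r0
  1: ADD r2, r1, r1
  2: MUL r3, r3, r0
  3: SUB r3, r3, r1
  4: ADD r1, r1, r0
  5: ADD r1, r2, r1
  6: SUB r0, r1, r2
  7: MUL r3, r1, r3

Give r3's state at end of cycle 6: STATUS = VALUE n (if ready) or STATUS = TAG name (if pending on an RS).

cycle 1: issue ADD r2<-Add1 // r0:3,r1:2,r2:Add1,r3:7
cycle 2: issue ADD r2<-Add2 // r0:3,r1:2,r2:Add2,r3:7
cycle 3: CDB Add1=10; issue MUL r3<-Mul1 // r0:3,r1:2,r2:Add2,r3:Mul1
cycle 4: CDB Add2=4; issue SUB r3<-Add1 // r0:3,r1:2,r2:4,r3:Add1
cycle 5: issue ADD r1<-Add2 // r0:3,r1:Add2,r2:4,r3:Add1
cycle 6: stall // r0:3,r1:Add2,r2:4,r3:Add1

STATUS = TAG Add1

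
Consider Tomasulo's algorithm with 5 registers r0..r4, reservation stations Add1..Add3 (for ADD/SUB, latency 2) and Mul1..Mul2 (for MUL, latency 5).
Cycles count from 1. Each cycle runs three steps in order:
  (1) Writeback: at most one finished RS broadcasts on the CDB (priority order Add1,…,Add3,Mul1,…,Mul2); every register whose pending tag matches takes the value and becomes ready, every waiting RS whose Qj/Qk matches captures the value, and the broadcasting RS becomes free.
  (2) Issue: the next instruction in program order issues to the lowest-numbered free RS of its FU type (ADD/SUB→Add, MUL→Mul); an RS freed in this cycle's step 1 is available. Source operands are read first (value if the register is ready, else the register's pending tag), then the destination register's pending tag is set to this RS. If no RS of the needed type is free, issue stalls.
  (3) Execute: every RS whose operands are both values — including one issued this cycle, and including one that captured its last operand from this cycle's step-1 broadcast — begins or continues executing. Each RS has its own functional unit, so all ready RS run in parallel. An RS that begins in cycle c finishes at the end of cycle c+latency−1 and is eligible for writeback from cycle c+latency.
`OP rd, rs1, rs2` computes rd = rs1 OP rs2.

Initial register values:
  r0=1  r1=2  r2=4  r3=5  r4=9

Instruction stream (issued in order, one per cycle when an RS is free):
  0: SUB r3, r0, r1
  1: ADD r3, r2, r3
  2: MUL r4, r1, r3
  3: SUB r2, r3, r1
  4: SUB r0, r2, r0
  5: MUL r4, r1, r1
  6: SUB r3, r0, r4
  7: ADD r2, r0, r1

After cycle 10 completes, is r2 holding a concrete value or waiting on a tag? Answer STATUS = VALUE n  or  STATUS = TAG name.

STATUS = TAG Add3

c1: issue SUB r3<-Add1 | r0:1,r1:2,r2:4,r3:Add1,r4:9
c2: issue ADD r3<-Add2 | r0:1,r1:2,r2:4,r3:Add2,r4:9
c3: CDB Add1=-1; issue MUL r4<-Mul1 | r0:1,r1:2,r2:4,r3:Add2,r4:Mul1
c4: issue SUB r2<-Add1 | r0:1,r1:2,r2:Add1,r3:Add2,r4:Mul1
c5: CDB Add2=3; issue SUB r0<-Add2 | r0:Add2,r1:2,r2:Add1,r3:3,r4:Mul1
c6: issue MUL r4<-Mul2 | r0:Add2,r1:2,r2:Add1,r3:3,r4:Mul2
c7: CDB Add1=1; issue SUB r3<-Add1 | r0:Add2,r1:2,r2:1,r3:Add1,r4:Mul2
c8: issue ADD r2<-Add3 | r0:Add2,r1:2,r2:Add3,r3:Add1,r4:Mul2
c9: CDB Add2=0 | r0:0,r1:2,r2:Add3,r3:Add1,r4:Mul2
c10: CDB Mul1=6 | r0:0,r1:2,r2:Add3,r3:Add1,r4:Mul2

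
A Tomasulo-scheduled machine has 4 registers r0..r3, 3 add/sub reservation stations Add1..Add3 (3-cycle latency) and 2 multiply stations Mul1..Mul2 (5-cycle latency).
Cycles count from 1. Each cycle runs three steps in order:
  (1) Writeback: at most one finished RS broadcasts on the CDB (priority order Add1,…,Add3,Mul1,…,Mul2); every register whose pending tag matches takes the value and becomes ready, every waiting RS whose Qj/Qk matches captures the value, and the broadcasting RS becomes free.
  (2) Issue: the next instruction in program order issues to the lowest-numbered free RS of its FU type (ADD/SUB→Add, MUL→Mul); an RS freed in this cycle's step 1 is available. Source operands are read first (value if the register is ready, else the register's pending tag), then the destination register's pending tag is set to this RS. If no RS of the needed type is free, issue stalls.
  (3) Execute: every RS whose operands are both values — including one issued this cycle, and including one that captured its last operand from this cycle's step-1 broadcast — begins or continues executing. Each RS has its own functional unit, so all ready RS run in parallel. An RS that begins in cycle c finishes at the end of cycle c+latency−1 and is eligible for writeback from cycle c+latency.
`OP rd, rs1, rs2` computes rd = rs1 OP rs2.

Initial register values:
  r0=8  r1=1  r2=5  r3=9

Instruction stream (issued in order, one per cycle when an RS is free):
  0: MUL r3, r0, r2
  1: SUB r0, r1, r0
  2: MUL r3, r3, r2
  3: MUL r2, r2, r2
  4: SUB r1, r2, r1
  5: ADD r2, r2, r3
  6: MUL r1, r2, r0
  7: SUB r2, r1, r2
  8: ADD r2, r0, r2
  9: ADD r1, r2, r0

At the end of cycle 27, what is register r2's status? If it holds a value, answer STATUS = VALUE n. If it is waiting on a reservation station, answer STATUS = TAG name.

  c1: issue MUL r3<-Mul1  regs: r0:8,r1:1,r2:5,r3:Mul1
  c2: issue SUB r0<-Add1  regs: r0:Add1,r1:1,r2:5,r3:Mul1
  c3: issue MUL r3<-Mul2  regs: r0:Add1,r1:1,r2:5,r3:Mul2
  c4: stall  regs: r0:Add1,r1:1,r2:5,r3:Mul2
  c5: CDB Add1=-7; stall  regs: r0:-7,r1:1,r2:5,r3:Mul2
  c6: CDB Mul1=40; issue MUL r2<-Mul1  regs: r0:-7,r1:1,r2:Mul1,r3:Mul2
  c7: issue SUB r1<-Add1  regs: r0:-7,r1:Add1,r2:Mul1,r3:Mul2
  c8: issue ADD r2<-Add2  regs: r0:-7,r1:Add1,r2:Add2,r3:Mul2
  c9: stall  regs: r0:-7,r1:Add1,r2:Add2,r3:Mul2
  c10: stall  regs: r0:-7,r1:Add1,r2:Add2,r3:Mul2
  c11: CDB Mul1=25; issue MUL r1<-Mul1  regs: r0:-7,r1:Mul1,r2:Add2,r3:Mul2
  c12: CDB Mul2=200; issue SUB r2<-Add3  regs: r0:-7,r1:Mul1,r2:Add3,r3:200
  c13: stall  regs: r0:-7,r1:Mul1,r2:Add3,r3:200
  c14: CDB Add1=24; issue ADD r2<-Add1  regs: r0:-7,r1:Mul1,r2:Add1,r3:200
  c15: CDB Add2=225; issue ADD r1<-Add2  regs: r0:-7,r1:Add2,r2:Add1,r3:200
  c16: -  regs: r0:-7,r1:Add2,r2:Add1,r3:200
  c17: -  regs: r0:-7,r1:Add2,r2:Add1,r3:200
  c18: -  regs: r0:-7,r1:Add2,r2:Add1,r3:200
  c19: -  regs: r0:-7,r1:Add2,r2:Add1,r3:200
  c20: CDB Mul1=-1575  regs: r0:-7,r1:Add2,r2:Add1,r3:200
  c21: -  regs: r0:-7,r1:Add2,r2:Add1,r3:200
  c22: -  regs: r0:-7,r1:Add2,r2:Add1,r3:200
  c23: CDB Add3=-1800  regs: r0:-7,r1:Add2,r2:Add1,r3:200
  c24: -  regs: r0:-7,r1:Add2,r2:Add1,r3:200
  c25: -  regs: r0:-7,r1:Add2,r2:Add1,r3:200
  c26: CDB Add1=-1807  regs: r0:-7,r1:Add2,r2:-1807,r3:200
  c27: -  regs: r0:-7,r1:Add2,r2:-1807,r3:200

STATUS = VALUE -1807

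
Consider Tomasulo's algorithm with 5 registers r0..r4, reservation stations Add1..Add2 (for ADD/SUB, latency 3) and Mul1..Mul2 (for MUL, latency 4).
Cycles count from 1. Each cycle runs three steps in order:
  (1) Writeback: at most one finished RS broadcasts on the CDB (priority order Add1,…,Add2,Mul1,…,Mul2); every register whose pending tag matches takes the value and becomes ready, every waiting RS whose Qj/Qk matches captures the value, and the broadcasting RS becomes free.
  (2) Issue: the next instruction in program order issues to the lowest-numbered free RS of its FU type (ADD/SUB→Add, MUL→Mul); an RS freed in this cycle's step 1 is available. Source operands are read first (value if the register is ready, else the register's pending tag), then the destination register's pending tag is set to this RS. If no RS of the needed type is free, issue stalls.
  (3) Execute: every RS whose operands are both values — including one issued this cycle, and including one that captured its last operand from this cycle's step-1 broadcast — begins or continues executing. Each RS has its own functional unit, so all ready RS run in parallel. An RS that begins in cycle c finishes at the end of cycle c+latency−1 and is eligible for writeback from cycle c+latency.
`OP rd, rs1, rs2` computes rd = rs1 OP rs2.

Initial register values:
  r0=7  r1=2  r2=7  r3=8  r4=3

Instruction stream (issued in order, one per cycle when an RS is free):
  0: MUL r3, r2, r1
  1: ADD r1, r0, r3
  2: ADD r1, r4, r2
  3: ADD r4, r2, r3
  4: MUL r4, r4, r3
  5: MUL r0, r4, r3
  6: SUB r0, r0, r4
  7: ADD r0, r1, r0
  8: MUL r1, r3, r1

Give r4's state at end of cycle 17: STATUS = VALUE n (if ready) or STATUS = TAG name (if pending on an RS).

STATUS = VALUE 294

cycle 1: issue MUL r3<-Mul1 // r0:7,r1:2,r2:7,r3:Mul1,r4:3
cycle 2: issue ADD r1<-Add1 // r0:7,r1:Add1,r2:7,r3:Mul1,r4:3
cycle 3: issue ADD r1<-Add2 // r0:7,r1:Add2,r2:7,r3:Mul1,r4:3
cycle 4: stall // r0:7,r1:Add2,r2:7,r3:Mul1,r4:3
cycle 5: CDB Mul1=14; stall // r0:7,r1:Add2,r2:7,r3:14,r4:3
cycle 6: CDB Add2=10; issue ADD r4<-Add2 // r0:7,r1:10,r2:7,r3:14,r4:Add2
cycle 7: issue MUL r4<-Mul1 // r0:7,r1:10,r2:7,r3:14,r4:Mul1
cycle 8: CDB Add1=21; issue MUL r0<-Mul2 // r0:Mul2,r1:10,r2:7,r3:14,r4:Mul1
cycle 9: CDB Add2=21; issue SUB r0<-Add1 // r0:Add1,r1:10,r2:7,r3:14,r4:Mul1
cycle 10: issue ADD r0<-Add2 // r0:Add2,r1:10,r2:7,r3:14,r4:Mul1
cycle 11: stall // r0:Add2,r1:10,r2:7,r3:14,r4:Mul1
cycle 12: stall // r0:Add2,r1:10,r2:7,r3:14,r4:Mul1
cycle 13: CDB Mul1=294; issue MUL r1<-Mul1 // r0:Add2,r1:Mul1,r2:7,r3:14,r4:294
cycle 14: - // r0:Add2,r1:Mul1,r2:7,r3:14,r4:294
cycle 15: - // r0:Add2,r1:Mul1,r2:7,r3:14,r4:294
cycle 16: - // r0:Add2,r1:Mul1,r2:7,r3:14,r4:294
cycle 17: CDB Mul1=140 // r0:Add2,r1:140,r2:7,r3:14,r4:294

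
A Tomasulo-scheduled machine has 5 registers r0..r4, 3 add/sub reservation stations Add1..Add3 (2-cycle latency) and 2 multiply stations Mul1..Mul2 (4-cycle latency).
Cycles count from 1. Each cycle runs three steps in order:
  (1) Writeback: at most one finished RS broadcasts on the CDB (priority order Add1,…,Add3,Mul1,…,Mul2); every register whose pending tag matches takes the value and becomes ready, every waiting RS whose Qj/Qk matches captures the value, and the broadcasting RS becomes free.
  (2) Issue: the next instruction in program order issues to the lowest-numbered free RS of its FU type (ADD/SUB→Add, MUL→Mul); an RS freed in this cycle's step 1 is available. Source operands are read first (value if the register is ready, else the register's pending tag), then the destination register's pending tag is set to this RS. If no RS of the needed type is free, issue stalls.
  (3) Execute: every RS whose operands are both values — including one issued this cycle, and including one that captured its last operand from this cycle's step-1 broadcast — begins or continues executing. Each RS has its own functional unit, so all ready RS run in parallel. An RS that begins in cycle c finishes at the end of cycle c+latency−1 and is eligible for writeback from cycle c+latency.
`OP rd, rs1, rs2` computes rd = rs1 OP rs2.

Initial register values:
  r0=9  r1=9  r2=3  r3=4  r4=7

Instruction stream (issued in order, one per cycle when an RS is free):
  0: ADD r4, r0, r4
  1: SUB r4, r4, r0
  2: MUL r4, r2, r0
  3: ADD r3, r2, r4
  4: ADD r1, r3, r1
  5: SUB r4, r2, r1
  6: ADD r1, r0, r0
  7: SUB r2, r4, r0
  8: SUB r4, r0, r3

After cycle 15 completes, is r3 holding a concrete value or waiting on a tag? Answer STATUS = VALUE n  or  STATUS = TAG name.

  c1: issue ADD r4<-Add1  regs: r0:9,r1:9,r2:3,r3:4,r4:Add1
  c2: issue SUB r4<-Add2  regs: r0:9,r1:9,r2:3,r3:4,r4:Add2
  c3: CDB Add1=16; issue MUL r4<-Mul1  regs: r0:9,r1:9,r2:3,r3:4,r4:Mul1
  c4: issue ADD r3<-Add1  regs: r0:9,r1:9,r2:3,r3:Add1,r4:Mul1
  c5: CDB Add2=7; issue ADD r1<-Add2  regs: r0:9,r1:Add2,r2:3,r3:Add1,r4:Mul1
  c6: issue SUB r4<-Add3  regs: r0:9,r1:Add2,r2:3,r3:Add1,r4:Add3
  c7: CDB Mul1=27; stall  regs: r0:9,r1:Add2,r2:3,r3:Add1,r4:Add3
  c8: stall  regs: r0:9,r1:Add2,r2:3,r3:Add1,r4:Add3
  c9: CDB Add1=30; issue ADD r1<-Add1  regs: r0:9,r1:Add1,r2:3,r3:30,r4:Add3
  c10: stall  regs: r0:9,r1:Add1,r2:3,r3:30,r4:Add3
  c11: CDB Add1=18; issue SUB r2<-Add1  regs: r0:9,r1:18,r2:Add1,r3:30,r4:Add3
  c12: CDB Add2=39; issue SUB r4<-Add2  regs: r0:9,r1:18,r2:Add1,r3:30,r4:Add2
  c13: -  regs: r0:9,r1:18,r2:Add1,r3:30,r4:Add2
  c14: CDB Add2=-21  regs: r0:9,r1:18,r2:Add1,r3:30,r4:-21
  c15: CDB Add3=-36  regs: r0:9,r1:18,r2:Add1,r3:30,r4:-21

STATUS = VALUE 30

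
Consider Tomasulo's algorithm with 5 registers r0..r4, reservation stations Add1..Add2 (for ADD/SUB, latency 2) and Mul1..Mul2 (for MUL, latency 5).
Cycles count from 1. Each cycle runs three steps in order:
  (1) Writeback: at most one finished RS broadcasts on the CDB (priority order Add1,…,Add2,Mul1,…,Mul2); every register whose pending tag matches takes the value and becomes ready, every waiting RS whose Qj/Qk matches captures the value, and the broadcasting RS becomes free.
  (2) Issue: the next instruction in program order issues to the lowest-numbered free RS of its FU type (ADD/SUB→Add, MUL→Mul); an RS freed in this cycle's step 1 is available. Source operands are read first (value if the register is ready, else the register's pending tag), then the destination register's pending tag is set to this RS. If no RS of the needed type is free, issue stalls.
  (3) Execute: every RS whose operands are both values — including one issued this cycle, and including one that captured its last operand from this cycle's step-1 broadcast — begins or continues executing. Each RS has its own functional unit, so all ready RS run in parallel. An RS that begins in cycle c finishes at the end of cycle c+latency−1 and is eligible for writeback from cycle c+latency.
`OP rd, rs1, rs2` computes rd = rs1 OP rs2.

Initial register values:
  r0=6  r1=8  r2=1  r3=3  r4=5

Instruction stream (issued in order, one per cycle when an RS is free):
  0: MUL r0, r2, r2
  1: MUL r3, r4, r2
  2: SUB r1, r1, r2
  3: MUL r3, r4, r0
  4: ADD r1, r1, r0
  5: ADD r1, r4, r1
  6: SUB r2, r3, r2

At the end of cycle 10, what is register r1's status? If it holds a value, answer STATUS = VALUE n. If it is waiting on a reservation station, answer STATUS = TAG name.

cycle 1: issue MUL r0<-Mul1 // r0:Mul1,r1:8,r2:1,r3:3,r4:5
cycle 2: issue MUL r3<-Mul2 // r0:Mul1,r1:8,r2:1,r3:Mul2,r4:5
cycle 3: issue SUB r1<-Add1 // r0:Mul1,r1:Add1,r2:1,r3:Mul2,r4:5
cycle 4: stall // r0:Mul1,r1:Add1,r2:1,r3:Mul2,r4:5
cycle 5: CDB Add1=7; stall // r0:Mul1,r1:7,r2:1,r3:Mul2,r4:5
cycle 6: CDB Mul1=1; issue MUL r3<-Mul1 // r0:1,r1:7,r2:1,r3:Mul1,r4:5
cycle 7: CDB Mul2=5; issue ADD r1<-Add1 // r0:1,r1:Add1,r2:1,r3:Mul1,r4:5
cycle 8: issue ADD r1<-Add2 // r0:1,r1:Add2,r2:1,r3:Mul1,r4:5
cycle 9: CDB Add1=8; issue SUB r2<-Add1 // r0:1,r1:Add2,r2:Add1,r3:Mul1,r4:5
cycle 10: - // r0:1,r1:Add2,r2:Add1,r3:Mul1,r4:5

STATUS = TAG Add2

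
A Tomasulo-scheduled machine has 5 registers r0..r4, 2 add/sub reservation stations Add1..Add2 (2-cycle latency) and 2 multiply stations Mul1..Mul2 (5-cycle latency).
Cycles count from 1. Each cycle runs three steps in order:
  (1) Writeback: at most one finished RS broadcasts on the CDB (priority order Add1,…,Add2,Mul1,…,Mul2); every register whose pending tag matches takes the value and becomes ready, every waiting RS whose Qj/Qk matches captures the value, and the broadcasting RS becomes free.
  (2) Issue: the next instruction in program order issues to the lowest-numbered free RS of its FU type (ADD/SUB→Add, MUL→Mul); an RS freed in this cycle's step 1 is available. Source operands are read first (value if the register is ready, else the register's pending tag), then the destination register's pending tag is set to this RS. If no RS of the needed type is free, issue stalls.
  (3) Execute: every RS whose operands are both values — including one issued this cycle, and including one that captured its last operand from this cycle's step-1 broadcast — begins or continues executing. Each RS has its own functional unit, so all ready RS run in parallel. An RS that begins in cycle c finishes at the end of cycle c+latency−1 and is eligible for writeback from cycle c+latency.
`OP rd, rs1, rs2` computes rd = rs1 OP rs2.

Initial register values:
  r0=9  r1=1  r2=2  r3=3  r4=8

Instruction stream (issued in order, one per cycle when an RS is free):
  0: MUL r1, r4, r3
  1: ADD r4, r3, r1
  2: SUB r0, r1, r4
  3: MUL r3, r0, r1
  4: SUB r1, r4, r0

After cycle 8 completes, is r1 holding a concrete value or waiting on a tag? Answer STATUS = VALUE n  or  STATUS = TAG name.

STATUS = TAG Add1

cycle 1: issue MUL r1<-Mul1 // r0:9,r1:Mul1,r2:2,r3:3,r4:8
cycle 2: issue ADD r4<-Add1 // r0:9,r1:Mul1,r2:2,r3:3,r4:Add1
cycle 3: issue SUB r0<-Add2 // r0:Add2,r1:Mul1,r2:2,r3:3,r4:Add1
cycle 4: issue MUL r3<-Mul2 // r0:Add2,r1:Mul1,r2:2,r3:Mul2,r4:Add1
cycle 5: stall // r0:Add2,r1:Mul1,r2:2,r3:Mul2,r4:Add1
cycle 6: CDB Mul1=24; stall // r0:Add2,r1:24,r2:2,r3:Mul2,r4:Add1
cycle 7: stall // r0:Add2,r1:24,r2:2,r3:Mul2,r4:Add1
cycle 8: CDB Add1=27; issue SUB r1<-Add1 // r0:Add2,r1:Add1,r2:2,r3:Mul2,r4:27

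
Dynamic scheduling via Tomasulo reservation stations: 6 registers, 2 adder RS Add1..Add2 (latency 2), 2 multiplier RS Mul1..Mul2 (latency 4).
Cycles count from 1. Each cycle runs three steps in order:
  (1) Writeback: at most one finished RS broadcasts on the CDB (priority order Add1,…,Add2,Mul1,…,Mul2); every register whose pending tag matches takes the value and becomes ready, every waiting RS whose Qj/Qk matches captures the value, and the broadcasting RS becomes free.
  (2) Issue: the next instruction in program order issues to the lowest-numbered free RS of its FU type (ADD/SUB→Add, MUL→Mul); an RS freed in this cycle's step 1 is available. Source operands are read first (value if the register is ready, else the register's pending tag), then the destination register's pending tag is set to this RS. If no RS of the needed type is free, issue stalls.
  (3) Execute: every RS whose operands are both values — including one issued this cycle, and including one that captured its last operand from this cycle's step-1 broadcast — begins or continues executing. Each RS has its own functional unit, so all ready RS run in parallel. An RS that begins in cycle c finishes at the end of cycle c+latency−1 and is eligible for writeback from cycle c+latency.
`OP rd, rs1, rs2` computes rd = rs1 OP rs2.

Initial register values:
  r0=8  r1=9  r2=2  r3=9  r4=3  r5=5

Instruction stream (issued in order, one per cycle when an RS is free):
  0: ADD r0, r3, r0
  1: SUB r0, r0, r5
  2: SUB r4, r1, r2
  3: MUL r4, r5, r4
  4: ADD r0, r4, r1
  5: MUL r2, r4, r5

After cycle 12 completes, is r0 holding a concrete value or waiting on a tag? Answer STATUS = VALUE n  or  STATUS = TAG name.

  c1: issue ADD r0<-Add1  regs: r0:Add1,r1:9,r2:2,r3:9,r4:3,r5:5
  c2: issue SUB r0<-Add2  regs: r0:Add2,r1:9,r2:2,r3:9,r4:3,r5:5
  c3: CDB Add1=17; issue SUB r4<-Add1  regs: r0:Add2,r1:9,r2:2,r3:9,r4:Add1,r5:5
  c4: issue MUL r4<-Mul1  regs: r0:Add2,r1:9,r2:2,r3:9,r4:Mul1,r5:5
  c5: CDB Add1=7; issue ADD r0<-Add1  regs: r0:Add1,r1:9,r2:2,r3:9,r4:Mul1,r5:5
  c6: CDB Add2=12; issue MUL r2<-Mul2  regs: r0:Add1,r1:9,r2:Mul2,r3:9,r4:Mul1,r5:5
  c7: -  regs: r0:Add1,r1:9,r2:Mul2,r3:9,r4:Mul1,r5:5
  c8: -  regs: r0:Add1,r1:9,r2:Mul2,r3:9,r4:Mul1,r5:5
  c9: CDB Mul1=35  regs: r0:Add1,r1:9,r2:Mul2,r3:9,r4:35,r5:5
  c10: -  regs: r0:Add1,r1:9,r2:Mul2,r3:9,r4:35,r5:5
  c11: CDB Add1=44  regs: r0:44,r1:9,r2:Mul2,r3:9,r4:35,r5:5
  c12: -  regs: r0:44,r1:9,r2:Mul2,r3:9,r4:35,r5:5

STATUS = VALUE 44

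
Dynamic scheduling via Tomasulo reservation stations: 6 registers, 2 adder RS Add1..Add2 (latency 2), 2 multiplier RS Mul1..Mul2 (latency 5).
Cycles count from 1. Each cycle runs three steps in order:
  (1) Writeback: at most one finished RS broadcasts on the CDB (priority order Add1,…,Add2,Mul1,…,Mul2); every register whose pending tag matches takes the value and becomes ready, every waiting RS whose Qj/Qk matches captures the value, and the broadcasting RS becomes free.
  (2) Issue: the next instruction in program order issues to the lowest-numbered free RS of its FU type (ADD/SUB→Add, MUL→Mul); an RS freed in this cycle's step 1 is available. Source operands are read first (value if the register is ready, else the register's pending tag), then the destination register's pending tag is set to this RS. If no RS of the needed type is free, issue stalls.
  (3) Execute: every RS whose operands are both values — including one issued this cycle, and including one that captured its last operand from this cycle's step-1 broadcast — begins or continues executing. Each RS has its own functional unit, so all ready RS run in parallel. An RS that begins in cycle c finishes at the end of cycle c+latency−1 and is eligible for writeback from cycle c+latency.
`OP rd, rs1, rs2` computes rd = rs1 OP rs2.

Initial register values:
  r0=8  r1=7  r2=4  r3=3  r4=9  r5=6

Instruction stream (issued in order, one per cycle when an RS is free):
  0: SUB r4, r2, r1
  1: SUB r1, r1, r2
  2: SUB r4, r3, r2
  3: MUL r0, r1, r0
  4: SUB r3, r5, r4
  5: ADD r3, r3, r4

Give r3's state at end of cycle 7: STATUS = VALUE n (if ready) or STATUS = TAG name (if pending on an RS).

cycle 1: issue SUB r4<-Add1 // r0:8,r1:7,r2:4,r3:3,r4:Add1,r5:6
cycle 2: issue SUB r1<-Add2 // r0:8,r1:Add2,r2:4,r3:3,r4:Add1,r5:6
cycle 3: CDB Add1=-3; issue SUB r4<-Add1 // r0:8,r1:Add2,r2:4,r3:3,r4:Add1,r5:6
cycle 4: CDB Add2=3; issue MUL r0<-Mul1 // r0:Mul1,r1:3,r2:4,r3:3,r4:Add1,r5:6
cycle 5: CDB Add1=-1; issue SUB r3<-Add1 // r0:Mul1,r1:3,r2:4,r3:Add1,r4:-1,r5:6
cycle 6: issue ADD r3<-Add2 // r0:Mul1,r1:3,r2:4,r3:Add2,r4:-1,r5:6
cycle 7: CDB Add1=7 // r0:Mul1,r1:3,r2:4,r3:Add2,r4:-1,r5:6

STATUS = TAG Add2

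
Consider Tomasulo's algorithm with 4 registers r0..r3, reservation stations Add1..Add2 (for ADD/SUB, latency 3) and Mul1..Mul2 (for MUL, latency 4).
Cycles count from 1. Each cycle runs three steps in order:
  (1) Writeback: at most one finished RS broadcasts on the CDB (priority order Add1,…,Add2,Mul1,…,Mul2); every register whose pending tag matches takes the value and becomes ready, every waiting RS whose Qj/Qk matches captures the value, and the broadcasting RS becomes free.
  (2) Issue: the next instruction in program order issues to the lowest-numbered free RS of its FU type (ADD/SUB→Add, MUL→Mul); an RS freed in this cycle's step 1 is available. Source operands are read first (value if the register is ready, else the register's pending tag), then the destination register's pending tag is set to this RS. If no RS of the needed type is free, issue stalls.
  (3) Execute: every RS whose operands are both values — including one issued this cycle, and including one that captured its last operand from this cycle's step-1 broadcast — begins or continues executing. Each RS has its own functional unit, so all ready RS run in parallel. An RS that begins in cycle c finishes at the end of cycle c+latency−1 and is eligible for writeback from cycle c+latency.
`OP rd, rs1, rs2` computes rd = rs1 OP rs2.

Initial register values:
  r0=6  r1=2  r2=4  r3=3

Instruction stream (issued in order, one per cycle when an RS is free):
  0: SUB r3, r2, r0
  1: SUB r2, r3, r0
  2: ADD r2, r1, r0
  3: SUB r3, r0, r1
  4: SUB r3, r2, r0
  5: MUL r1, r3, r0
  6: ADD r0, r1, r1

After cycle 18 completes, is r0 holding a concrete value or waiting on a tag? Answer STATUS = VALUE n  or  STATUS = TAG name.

c1: issue SUB r3<-Add1 | r0:6,r1:2,r2:4,r3:Add1
c2: issue SUB r2<-Add2 | r0:6,r1:2,r2:Add2,r3:Add1
c3: stall | r0:6,r1:2,r2:Add2,r3:Add1
c4: CDB Add1=-2; issue ADD r2<-Add1 | r0:6,r1:2,r2:Add1,r3:-2
c5: stall | r0:6,r1:2,r2:Add1,r3:-2
c6: stall | r0:6,r1:2,r2:Add1,r3:-2
c7: CDB Add1=8; issue SUB r3<-Add1 | r0:6,r1:2,r2:8,r3:Add1
c8: CDB Add2=-8; issue SUB r3<-Add2 | r0:6,r1:2,r2:8,r3:Add2
c9: issue MUL r1<-Mul1 | r0:6,r1:Mul1,r2:8,r3:Add2
c10: CDB Add1=4; issue ADD r0<-Add1 | r0:Add1,r1:Mul1,r2:8,r3:Add2
c11: CDB Add2=2 | r0:Add1,r1:Mul1,r2:8,r3:2
c12: - | r0:Add1,r1:Mul1,r2:8,r3:2
c13: - | r0:Add1,r1:Mul1,r2:8,r3:2
c14: - | r0:Add1,r1:Mul1,r2:8,r3:2
c15: CDB Mul1=12 | r0:Add1,r1:12,r2:8,r3:2
c16: - | r0:Add1,r1:12,r2:8,r3:2
c17: - | r0:Add1,r1:12,r2:8,r3:2
c18: CDB Add1=24 | r0:24,r1:12,r2:8,r3:2

STATUS = VALUE 24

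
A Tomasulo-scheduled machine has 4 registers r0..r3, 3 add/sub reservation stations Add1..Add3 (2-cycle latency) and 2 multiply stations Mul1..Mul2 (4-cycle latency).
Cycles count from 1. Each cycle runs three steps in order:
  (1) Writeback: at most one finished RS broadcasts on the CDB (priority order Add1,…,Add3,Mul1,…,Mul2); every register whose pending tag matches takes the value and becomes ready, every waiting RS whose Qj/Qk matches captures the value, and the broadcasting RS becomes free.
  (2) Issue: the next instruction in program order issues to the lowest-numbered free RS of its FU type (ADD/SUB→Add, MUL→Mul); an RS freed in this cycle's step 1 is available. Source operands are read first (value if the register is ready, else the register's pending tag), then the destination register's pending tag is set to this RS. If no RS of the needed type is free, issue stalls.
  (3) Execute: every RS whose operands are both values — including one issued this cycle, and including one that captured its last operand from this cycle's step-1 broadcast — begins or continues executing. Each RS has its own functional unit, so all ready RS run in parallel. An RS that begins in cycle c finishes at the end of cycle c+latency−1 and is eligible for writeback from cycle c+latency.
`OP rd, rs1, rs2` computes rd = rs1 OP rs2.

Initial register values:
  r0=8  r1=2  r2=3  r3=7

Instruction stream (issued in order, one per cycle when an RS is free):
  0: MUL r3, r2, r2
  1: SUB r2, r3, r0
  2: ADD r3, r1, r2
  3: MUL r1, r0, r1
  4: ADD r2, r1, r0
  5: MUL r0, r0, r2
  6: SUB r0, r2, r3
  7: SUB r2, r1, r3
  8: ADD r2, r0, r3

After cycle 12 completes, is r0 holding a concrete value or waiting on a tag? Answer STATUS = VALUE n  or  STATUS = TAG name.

c1: issue MUL r3<-Mul1 | r0:8,r1:2,r2:3,r3:Mul1
c2: issue SUB r2<-Add1 | r0:8,r1:2,r2:Add1,r3:Mul1
c3: issue ADD r3<-Add2 | r0:8,r1:2,r2:Add1,r3:Add2
c4: issue MUL r1<-Mul2 | r0:8,r1:Mul2,r2:Add1,r3:Add2
c5: CDB Mul1=9; issue ADD r2<-Add3 | r0:8,r1:Mul2,r2:Add3,r3:Add2
c6: issue MUL r0<-Mul1 | r0:Mul1,r1:Mul2,r2:Add3,r3:Add2
c7: CDB Add1=1; issue SUB r0<-Add1 | r0:Add1,r1:Mul2,r2:Add3,r3:Add2
c8: CDB Mul2=16; stall | r0:Add1,r1:16,r2:Add3,r3:Add2
c9: CDB Add2=3; issue SUB r2<-Add2 | r0:Add1,r1:16,r2:Add2,r3:3
c10: CDB Add3=24; issue ADD r2<-Add3 | r0:Add1,r1:16,r2:Add3,r3:3
c11: CDB Add2=13 | r0:Add1,r1:16,r2:Add3,r3:3
c12: CDB Add1=21 | r0:21,r1:16,r2:Add3,r3:3

STATUS = VALUE 21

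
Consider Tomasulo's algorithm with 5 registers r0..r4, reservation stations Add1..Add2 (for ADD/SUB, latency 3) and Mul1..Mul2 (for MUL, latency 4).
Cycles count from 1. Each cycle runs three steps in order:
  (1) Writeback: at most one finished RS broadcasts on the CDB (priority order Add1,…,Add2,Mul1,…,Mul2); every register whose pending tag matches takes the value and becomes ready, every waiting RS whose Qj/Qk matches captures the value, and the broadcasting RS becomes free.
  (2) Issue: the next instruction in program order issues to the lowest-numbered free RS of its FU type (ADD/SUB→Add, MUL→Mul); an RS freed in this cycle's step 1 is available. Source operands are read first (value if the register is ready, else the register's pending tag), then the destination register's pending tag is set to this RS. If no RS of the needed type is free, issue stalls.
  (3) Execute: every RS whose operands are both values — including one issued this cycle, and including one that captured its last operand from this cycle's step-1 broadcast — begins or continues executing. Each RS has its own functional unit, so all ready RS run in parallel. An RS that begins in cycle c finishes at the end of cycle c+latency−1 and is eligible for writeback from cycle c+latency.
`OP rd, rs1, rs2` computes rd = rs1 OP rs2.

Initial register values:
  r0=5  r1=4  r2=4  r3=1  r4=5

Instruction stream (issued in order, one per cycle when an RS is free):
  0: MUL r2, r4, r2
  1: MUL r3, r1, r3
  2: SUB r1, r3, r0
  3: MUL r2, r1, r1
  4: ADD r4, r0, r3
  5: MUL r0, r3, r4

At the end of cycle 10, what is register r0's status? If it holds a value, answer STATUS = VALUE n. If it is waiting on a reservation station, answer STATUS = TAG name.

c1: issue MUL r2<-Mul1 | r0:5,r1:4,r2:Mul1,r3:1,r4:5
c2: issue MUL r3<-Mul2 | r0:5,r1:4,r2:Mul1,r3:Mul2,r4:5
c3: issue SUB r1<-Add1 | r0:5,r1:Add1,r2:Mul1,r3:Mul2,r4:5
c4: stall | r0:5,r1:Add1,r2:Mul1,r3:Mul2,r4:5
c5: CDB Mul1=20; issue MUL r2<-Mul1 | r0:5,r1:Add1,r2:Mul1,r3:Mul2,r4:5
c6: CDB Mul2=4; issue ADD r4<-Add2 | r0:5,r1:Add1,r2:Mul1,r3:4,r4:Add2
c7: issue MUL r0<-Mul2 | r0:Mul2,r1:Add1,r2:Mul1,r3:4,r4:Add2
c8: - | r0:Mul2,r1:Add1,r2:Mul1,r3:4,r4:Add2
c9: CDB Add1=-1 | r0:Mul2,r1:-1,r2:Mul1,r3:4,r4:Add2
c10: CDB Add2=9 | r0:Mul2,r1:-1,r2:Mul1,r3:4,r4:9

STATUS = TAG Mul2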